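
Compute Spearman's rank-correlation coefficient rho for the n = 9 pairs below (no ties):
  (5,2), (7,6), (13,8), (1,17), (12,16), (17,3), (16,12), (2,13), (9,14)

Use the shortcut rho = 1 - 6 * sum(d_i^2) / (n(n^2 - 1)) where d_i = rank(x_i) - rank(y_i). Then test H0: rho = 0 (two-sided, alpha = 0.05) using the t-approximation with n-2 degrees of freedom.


Step 1: Rank x and y separately (midranks; no ties here).
rank(x): 5->3, 7->4, 13->7, 1->1, 12->6, 17->9, 16->8, 2->2, 9->5
rank(y): 2->1, 6->3, 8->4, 17->9, 16->8, 3->2, 12->5, 13->6, 14->7
Step 2: d_i = R_x(i) - R_y(i); compute d_i^2.
  (3-1)^2=4, (4-3)^2=1, (7-4)^2=9, (1-9)^2=64, (6-8)^2=4, (9-2)^2=49, (8-5)^2=9, (2-6)^2=16, (5-7)^2=4
sum(d^2) = 160.
Step 3: rho = 1 - 6*160 / (9*(9^2 - 1)) = 1 - 960/720 = -0.333333.
Step 4: Under H0, t = rho * sqrt((n-2)/(1-rho^2)) = -0.9354 ~ t(7).
Step 5: Two-sided p-value from the t-distribution with 7 df = 0.380713.
Step 6: alpha = 0.05. fail to reject H0.

rho = -0.3333, p = 0.380713, fail to reject H0 at alpha = 0.05.


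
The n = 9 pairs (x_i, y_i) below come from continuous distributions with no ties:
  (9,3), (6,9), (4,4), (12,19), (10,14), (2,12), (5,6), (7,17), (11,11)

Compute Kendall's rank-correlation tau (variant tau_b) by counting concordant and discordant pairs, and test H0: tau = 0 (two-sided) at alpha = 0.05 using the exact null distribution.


Step 1: Enumerate the 36 unordered pairs (i,j) with i<j and classify each by sign(x_j-x_i) * sign(y_j-y_i).
  (1,2):dx=-3,dy=+6->D; (1,3):dx=-5,dy=+1->D; (1,4):dx=+3,dy=+16->C; (1,5):dx=+1,dy=+11->C
  (1,6):dx=-7,dy=+9->D; (1,7):dx=-4,dy=+3->D; (1,8):dx=-2,dy=+14->D; (1,9):dx=+2,dy=+8->C
  (2,3):dx=-2,dy=-5->C; (2,4):dx=+6,dy=+10->C; (2,5):dx=+4,dy=+5->C; (2,6):dx=-4,dy=+3->D
  (2,7):dx=-1,dy=-3->C; (2,8):dx=+1,dy=+8->C; (2,9):dx=+5,dy=+2->C; (3,4):dx=+8,dy=+15->C
  (3,5):dx=+6,dy=+10->C; (3,6):dx=-2,dy=+8->D; (3,7):dx=+1,dy=+2->C; (3,8):dx=+3,dy=+13->C
  (3,9):dx=+7,dy=+7->C; (4,5):dx=-2,dy=-5->C; (4,6):dx=-10,dy=-7->C; (4,7):dx=-7,dy=-13->C
  (4,8):dx=-5,dy=-2->C; (4,9):dx=-1,dy=-8->C; (5,6):dx=-8,dy=-2->C; (5,7):dx=-5,dy=-8->C
  (5,8):dx=-3,dy=+3->D; (5,9):dx=+1,dy=-3->D; (6,7):dx=+3,dy=-6->D; (6,8):dx=+5,dy=+5->C
  (6,9):dx=+9,dy=-1->D; (7,8):dx=+2,dy=+11->C; (7,9):dx=+6,dy=+5->C; (8,9):dx=+4,dy=-6->D
Step 2: C = 24, D = 12, total pairs = 36.
Step 3: tau = (C - D)/(n(n-1)/2) = (24 - 12)/36 = 0.333333.
Step 4: Exact two-sided p-value (enumerate n! = 362880 permutations of y under H0): p = 0.259518.
Step 5: alpha = 0.05. fail to reject H0.

tau_b = 0.3333 (C=24, D=12), p = 0.259518, fail to reject H0.


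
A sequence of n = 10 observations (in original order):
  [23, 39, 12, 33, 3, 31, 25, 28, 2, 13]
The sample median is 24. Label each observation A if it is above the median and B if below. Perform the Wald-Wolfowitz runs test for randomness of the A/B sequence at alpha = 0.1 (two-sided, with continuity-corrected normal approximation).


Step 1: Compute median = 24; label A = above, B = below.
Labels in order: BABABAAABB  (n_A = 5, n_B = 5)
Step 2: Count runs R = 7.
Step 3: Under H0 (random ordering), E[R] = 2*n_A*n_B/(n_A+n_B) + 1 = 2*5*5/10 + 1 = 6.0000.
        Var[R] = 2*n_A*n_B*(2*n_A*n_B - n_A - n_B) / ((n_A+n_B)^2 * (n_A+n_B-1)) = 2000/900 = 2.2222.
        SD[R] = 1.4907.
Step 4: Continuity-corrected z = (R - 0.5 - E[R]) / SD[R] = (7 - 0.5 - 6.0000) / 1.4907 = 0.3354.
Step 5: Two-sided p-value via normal approximation = 2*(1 - Phi(|z|)) = 0.737316.
Step 6: alpha = 0.1. fail to reject H0.

R = 7, z = 0.3354, p = 0.737316, fail to reject H0.


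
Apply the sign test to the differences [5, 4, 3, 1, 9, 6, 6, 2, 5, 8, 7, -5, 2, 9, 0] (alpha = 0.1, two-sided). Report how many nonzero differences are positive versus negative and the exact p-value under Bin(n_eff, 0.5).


Step 1: Discard zero differences. Original n = 15; n_eff = number of nonzero differences = 14.
Nonzero differences (with sign): +5, +4, +3, +1, +9, +6, +6, +2, +5, +8, +7, -5, +2, +9
Step 2: Count signs: positive = 13, negative = 1.
Step 3: Under H0: P(positive) = 0.5, so the number of positives S ~ Bin(14, 0.5).
Step 4: Two-sided exact p-value = sum of Bin(14,0.5) probabilities at or below the observed probability = 0.001831.
Step 5: alpha = 0.1. reject H0.

n_eff = 14, pos = 13, neg = 1, p = 0.001831, reject H0.


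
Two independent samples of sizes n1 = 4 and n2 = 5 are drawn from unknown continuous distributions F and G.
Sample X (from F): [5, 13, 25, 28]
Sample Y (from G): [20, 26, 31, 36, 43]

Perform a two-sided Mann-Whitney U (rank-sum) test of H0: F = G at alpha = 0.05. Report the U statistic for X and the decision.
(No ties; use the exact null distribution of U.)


Step 1: Combine and sort all 9 observations; assign midranks.
sorted (value, group): (5,X), (13,X), (20,Y), (25,X), (26,Y), (28,X), (31,Y), (36,Y), (43,Y)
ranks: 5->1, 13->2, 20->3, 25->4, 26->5, 28->6, 31->7, 36->8, 43->9
Step 2: Rank sum for X: R1 = 1 + 2 + 4 + 6 = 13.
Step 3: U_X = R1 - n1(n1+1)/2 = 13 - 4*5/2 = 13 - 10 = 3.
       U_Y = n1*n2 - U_X = 20 - 3 = 17.
Step 4: No ties, so the exact null distribution of U (based on enumerating the C(9,4) = 126 equally likely rank assignments) gives the two-sided p-value.
Step 5: p-value = 0.111111; compare to alpha = 0.05. fail to reject H0.

U_X = 3, p = 0.111111, fail to reject H0 at alpha = 0.05.


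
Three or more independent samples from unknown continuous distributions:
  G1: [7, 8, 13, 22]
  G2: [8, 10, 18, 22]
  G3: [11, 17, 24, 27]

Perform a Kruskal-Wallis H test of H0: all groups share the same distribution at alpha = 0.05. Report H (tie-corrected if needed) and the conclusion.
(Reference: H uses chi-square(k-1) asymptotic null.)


Step 1: Combine all N = 12 observations and assign midranks.
sorted (value, group, rank): (7,G1,1), (8,G1,2.5), (8,G2,2.5), (10,G2,4), (11,G3,5), (13,G1,6), (17,G3,7), (18,G2,8), (22,G1,9.5), (22,G2,9.5), (24,G3,11), (27,G3,12)
Step 2: Sum ranks within each group.
R_1 = 19 (n_1 = 4)
R_2 = 24 (n_2 = 4)
R_3 = 35 (n_3 = 4)
Step 3: H = 12/(N(N+1)) * sum(R_i^2/n_i) - 3(N+1)
     = 12/(12*13) * (19^2/4 + 24^2/4 + 35^2/4) - 3*13
     = 0.076923 * 540.5 - 39
     = 2.576923.
Step 4: Ties present; correction factor C = 1 - 12/(12^3 - 12) = 0.993007. Corrected H = 2.576923 / 0.993007 = 2.595070.
Step 5: Under H0, H ~ chi^2(2); p-value = 0.273204.
Step 6: alpha = 0.05. fail to reject H0.

H = 2.5951, df = 2, p = 0.273204, fail to reject H0.


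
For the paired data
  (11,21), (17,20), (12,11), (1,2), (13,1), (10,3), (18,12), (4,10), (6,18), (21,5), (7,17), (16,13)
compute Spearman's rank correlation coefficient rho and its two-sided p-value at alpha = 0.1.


Step 1: Rank x and y separately (midranks; no ties here).
rank(x): 11->6, 17->10, 12->7, 1->1, 13->8, 10->5, 18->11, 4->2, 6->3, 21->12, 7->4, 16->9
rank(y): 21->12, 20->11, 11->6, 2->2, 1->1, 3->3, 12->7, 10->5, 18->10, 5->4, 17->9, 13->8
Step 2: d_i = R_x(i) - R_y(i); compute d_i^2.
  (6-12)^2=36, (10-11)^2=1, (7-6)^2=1, (1-2)^2=1, (8-1)^2=49, (5-3)^2=4, (11-7)^2=16, (2-5)^2=9, (3-10)^2=49, (12-4)^2=64, (4-9)^2=25, (9-8)^2=1
sum(d^2) = 256.
Step 3: rho = 1 - 6*256 / (12*(12^2 - 1)) = 1 - 1536/1716 = 0.104895.
Step 4: Under H0, t = rho * sqrt((n-2)/(1-rho^2)) = 0.3335 ~ t(10).
Step 5: Two-sided p-value from the t-distribution with 10 df = 0.745609.
Step 6: alpha = 0.1. fail to reject H0.

rho = 0.1049, p = 0.745609, fail to reject H0 at alpha = 0.1.


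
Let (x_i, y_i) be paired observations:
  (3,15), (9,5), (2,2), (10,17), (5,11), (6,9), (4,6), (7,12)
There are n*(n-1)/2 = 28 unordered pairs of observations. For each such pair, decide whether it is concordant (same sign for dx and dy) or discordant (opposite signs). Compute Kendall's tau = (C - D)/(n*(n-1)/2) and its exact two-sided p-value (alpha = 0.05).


Step 1: Enumerate the 28 unordered pairs (i,j) with i<j and classify each by sign(x_j-x_i) * sign(y_j-y_i).
  (1,2):dx=+6,dy=-10->D; (1,3):dx=-1,dy=-13->C; (1,4):dx=+7,dy=+2->C; (1,5):dx=+2,dy=-4->D
  (1,6):dx=+3,dy=-6->D; (1,7):dx=+1,dy=-9->D; (1,8):dx=+4,dy=-3->D; (2,3):dx=-7,dy=-3->C
  (2,4):dx=+1,dy=+12->C; (2,5):dx=-4,dy=+6->D; (2,6):dx=-3,dy=+4->D; (2,7):dx=-5,dy=+1->D
  (2,8):dx=-2,dy=+7->D; (3,4):dx=+8,dy=+15->C; (3,5):dx=+3,dy=+9->C; (3,6):dx=+4,dy=+7->C
  (3,7):dx=+2,dy=+4->C; (3,8):dx=+5,dy=+10->C; (4,5):dx=-5,dy=-6->C; (4,6):dx=-4,dy=-8->C
  (4,7):dx=-6,dy=-11->C; (4,8):dx=-3,dy=-5->C; (5,6):dx=+1,dy=-2->D; (5,7):dx=-1,dy=-5->C
  (5,8):dx=+2,dy=+1->C; (6,7):dx=-2,dy=-3->C; (6,8):dx=+1,dy=+3->C; (7,8):dx=+3,dy=+6->C
Step 2: C = 18, D = 10, total pairs = 28.
Step 3: tau = (C - D)/(n(n-1)/2) = (18 - 10)/28 = 0.285714.
Step 4: Exact two-sided p-value (enumerate n! = 40320 permutations of y under H0): p = 0.398760.
Step 5: alpha = 0.05. fail to reject H0.

tau_b = 0.2857 (C=18, D=10), p = 0.398760, fail to reject H0.


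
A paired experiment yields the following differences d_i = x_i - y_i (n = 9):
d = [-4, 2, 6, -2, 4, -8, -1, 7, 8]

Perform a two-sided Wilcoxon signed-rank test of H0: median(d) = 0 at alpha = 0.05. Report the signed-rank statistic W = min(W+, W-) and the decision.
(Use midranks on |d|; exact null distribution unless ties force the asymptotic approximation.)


Step 1: Drop any zero differences (none here) and take |d_i|.
|d| = [4, 2, 6, 2, 4, 8, 1, 7, 8]
Step 2: Midrank |d_i| (ties get averaged ranks).
ranks: |4|->4.5, |2|->2.5, |6|->6, |2|->2.5, |4|->4.5, |8|->8.5, |1|->1, |7|->7, |8|->8.5
Step 3: Attach original signs; sum ranks with positive sign and with negative sign.
W+ = 2.5 + 6 + 4.5 + 7 + 8.5 = 28.5
W- = 4.5 + 2.5 + 8.5 + 1 = 16.5
(Check: W+ + W- = 45 should equal n(n+1)/2 = 45.)
Step 4: Test statistic W = min(W+, W-) = 16.5.
Step 5: Ties in |d|, so use the tie-corrected normal approximation.
        E[W] = n(n+1)/4 = 9*10/4 = 22.5.
        Tie groups: |d|=2 (t=2), |d|=4 (t=2), |d|=8 (t=2); sum(t^3 - t) = 18.
        Var[W] = n(n+1)(2n+1)/24 - sum(t^3-t)/48 = 1710/24 - 18/48 = 70.875.
        z = (W - E[W]) / sqrt(Var[W]) = (16.5 - 22.5) / 8.4187 = -0.7127.
        Two-sided p = 2*Phi(z) = 0.476033.
Step 6: alpha = 0.05. fail to reject H0.

W+ = 28.5, W- = 16.5, W = min = 16.5, p = 0.476033, fail to reject H0.


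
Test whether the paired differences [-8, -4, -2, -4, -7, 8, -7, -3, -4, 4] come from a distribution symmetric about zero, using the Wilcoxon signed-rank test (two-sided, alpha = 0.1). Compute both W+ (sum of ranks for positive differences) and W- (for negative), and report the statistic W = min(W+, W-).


Step 1: Drop any zero differences (none here) and take |d_i|.
|d| = [8, 4, 2, 4, 7, 8, 7, 3, 4, 4]
Step 2: Midrank |d_i| (ties get averaged ranks).
ranks: |8|->9.5, |4|->4.5, |2|->1, |4|->4.5, |7|->7.5, |8|->9.5, |7|->7.5, |3|->2, |4|->4.5, |4|->4.5
Step 3: Attach original signs; sum ranks with positive sign and with negative sign.
W+ = 9.5 + 4.5 = 14
W- = 9.5 + 4.5 + 1 + 4.5 + 7.5 + 7.5 + 2 + 4.5 = 41
(Check: W+ + W- = 55 should equal n(n+1)/2 = 55.)
Step 4: Test statistic W = min(W+, W-) = 14.
Step 5: Ties in |d|, so use the tie-corrected normal approximation.
        E[W] = n(n+1)/4 = 10*11/4 = 27.5.
        Tie groups: |d|=4 (t=4), |d|=7 (t=2), |d|=8 (t=2); sum(t^3 - t) = 72.
        Var[W] = n(n+1)(2n+1)/24 - sum(t^3-t)/48 = 2310/24 - 72/48 = 94.75.
        z = (W - E[W]) / sqrt(Var[W]) = (14 - 27.5) / 9.7340 = -1.3869.
        Two-sided p = 2*Phi(z) = 0.165473.
Step 6: alpha = 0.1. fail to reject H0.

W+ = 14, W- = 41, W = min = 14, p = 0.165473, fail to reject H0.


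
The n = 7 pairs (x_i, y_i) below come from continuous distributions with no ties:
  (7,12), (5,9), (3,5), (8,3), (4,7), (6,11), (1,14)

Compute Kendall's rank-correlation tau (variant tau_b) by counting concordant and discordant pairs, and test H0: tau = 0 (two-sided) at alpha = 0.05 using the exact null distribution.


Step 1: Enumerate the 21 unordered pairs (i,j) with i<j and classify each by sign(x_j-x_i) * sign(y_j-y_i).
  (1,2):dx=-2,dy=-3->C; (1,3):dx=-4,dy=-7->C; (1,4):dx=+1,dy=-9->D; (1,5):dx=-3,dy=-5->C
  (1,6):dx=-1,dy=-1->C; (1,7):dx=-6,dy=+2->D; (2,3):dx=-2,dy=-4->C; (2,4):dx=+3,dy=-6->D
  (2,5):dx=-1,dy=-2->C; (2,6):dx=+1,dy=+2->C; (2,7):dx=-4,dy=+5->D; (3,4):dx=+5,dy=-2->D
  (3,5):dx=+1,dy=+2->C; (3,6):dx=+3,dy=+6->C; (3,7):dx=-2,dy=+9->D; (4,5):dx=-4,dy=+4->D
  (4,6):dx=-2,dy=+8->D; (4,7):dx=-7,dy=+11->D; (5,6):dx=+2,dy=+4->C; (5,7):dx=-3,dy=+7->D
  (6,7):dx=-5,dy=+3->D
Step 2: C = 10, D = 11, total pairs = 21.
Step 3: tau = (C - D)/(n(n-1)/2) = (10 - 11)/21 = -0.047619.
Step 4: Exact two-sided p-value (enumerate n! = 5040 permutations of y under H0): p = 1.000000.
Step 5: alpha = 0.05. fail to reject H0.

tau_b = -0.0476 (C=10, D=11), p = 1.000000, fail to reject H0.


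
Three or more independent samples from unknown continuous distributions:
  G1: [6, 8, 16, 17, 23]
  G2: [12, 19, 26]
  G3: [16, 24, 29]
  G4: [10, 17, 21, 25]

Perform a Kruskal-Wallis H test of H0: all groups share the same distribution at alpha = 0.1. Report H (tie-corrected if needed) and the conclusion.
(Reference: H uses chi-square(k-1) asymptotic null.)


Step 1: Combine all N = 15 observations and assign midranks.
sorted (value, group, rank): (6,G1,1), (8,G1,2), (10,G4,3), (12,G2,4), (16,G1,5.5), (16,G3,5.5), (17,G1,7.5), (17,G4,7.5), (19,G2,9), (21,G4,10), (23,G1,11), (24,G3,12), (25,G4,13), (26,G2,14), (29,G3,15)
Step 2: Sum ranks within each group.
R_1 = 27 (n_1 = 5)
R_2 = 27 (n_2 = 3)
R_3 = 32.5 (n_3 = 3)
R_4 = 33.5 (n_4 = 4)
Step 3: H = 12/(N(N+1)) * sum(R_i^2/n_i) - 3(N+1)
     = 12/(15*16) * (27^2/5 + 27^2/3 + 32.5^2/3 + 33.5^2/4) - 3*16
     = 0.050000 * 1021.45 - 48
     = 3.072292.
Step 4: Ties present; correction factor C = 1 - 12/(15^3 - 15) = 0.996429. Corrected H = 3.072292 / 0.996429 = 3.083303.
Step 5: Under H0, H ~ chi^2(3); p-value = 0.378959.
Step 6: alpha = 0.1. fail to reject H0.

H = 3.0833, df = 3, p = 0.378959, fail to reject H0.


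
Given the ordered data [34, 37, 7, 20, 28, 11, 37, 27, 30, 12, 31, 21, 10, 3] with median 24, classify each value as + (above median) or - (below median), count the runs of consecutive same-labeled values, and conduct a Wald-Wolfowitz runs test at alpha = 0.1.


Step 1: Compute median = 24; label A = above, B = below.
Labels in order: AABBABAAABABBB  (n_A = 7, n_B = 7)
Step 2: Count runs R = 8.
Step 3: Under H0 (random ordering), E[R] = 2*n_A*n_B/(n_A+n_B) + 1 = 2*7*7/14 + 1 = 8.0000.
        Var[R] = 2*n_A*n_B*(2*n_A*n_B - n_A - n_B) / ((n_A+n_B)^2 * (n_A+n_B-1)) = 8232/2548 = 3.2308.
        SD[R] = 1.7974.
Step 4: R = E[R], so z = 0 with no continuity correction.
Step 5: Two-sided p-value via normal approximation = 2*(1 - Phi(|z|)) = 1.000000.
Step 6: alpha = 0.1. fail to reject H0.

R = 8, z = 0.0000, p = 1.000000, fail to reject H0.


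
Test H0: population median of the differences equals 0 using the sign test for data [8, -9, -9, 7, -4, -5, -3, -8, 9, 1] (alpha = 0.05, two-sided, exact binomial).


Step 1: Discard zero differences. Original n = 10; n_eff = number of nonzero differences = 10.
Nonzero differences (with sign): +8, -9, -9, +7, -4, -5, -3, -8, +9, +1
Step 2: Count signs: positive = 4, negative = 6.
Step 3: Under H0: P(positive) = 0.5, so the number of positives S ~ Bin(10, 0.5).
Step 4: Two-sided exact p-value = sum of Bin(10,0.5) probabilities at or below the observed probability = 0.753906.
Step 5: alpha = 0.05. fail to reject H0.

n_eff = 10, pos = 4, neg = 6, p = 0.753906, fail to reject H0.


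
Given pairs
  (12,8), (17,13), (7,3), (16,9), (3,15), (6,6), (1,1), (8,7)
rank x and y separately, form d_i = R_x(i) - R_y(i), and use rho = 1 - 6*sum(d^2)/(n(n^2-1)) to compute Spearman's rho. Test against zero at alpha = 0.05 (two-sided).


Step 1: Rank x and y separately (midranks; no ties here).
rank(x): 12->6, 17->8, 7->4, 16->7, 3->2, 6->3, 1->1, 8->5
rank(y): 8->5, 13->7, 3->2, 9->6, 15->8, 6->3, 1->1, 7->4
Step 2: d_i = R_x(i) - R_y(i); compute d_i^2.
  (6-5)^2=1, (8-7)^2=1, (4-2)^2=4, (7-6)^2=1, (2-8)^2=36, (3-3)^2=0, (1-1)^2=0, (5-4)^2=1
sum(d^2) = 44.
Step 3: rho = 1 - 6*44 / (8*(8^2 - 1)) = 1 - 264/504 = 0.476190.
Step 4: Under H0, t = rho * sqrt((n-2)/(1-rho^2)) = 1.3265 ~ t(6).
Step 5: Two-sided p-value from the t-distribution with 6 df = 0.232936.
Step 6: alpha = 0.05. fail to reject H0.

rho = 0.4762, p = 0.232936, fail to reject H0 at alpha = 0.05.


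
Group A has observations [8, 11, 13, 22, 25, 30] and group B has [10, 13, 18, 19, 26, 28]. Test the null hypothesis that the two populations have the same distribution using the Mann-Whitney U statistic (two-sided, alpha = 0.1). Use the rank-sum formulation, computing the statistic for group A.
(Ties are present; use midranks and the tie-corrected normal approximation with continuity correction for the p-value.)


Step 1: Combine and sort all 12 observations; assign midranks.
sorted (value, group): (8,X), (10,Y), (11,X), (13,X), (13,Y), (18,Y), (19,Y), (22,X), (25,X), (26,Y), (28,Y), (30,X)
ranks: 8->1, 10->2, 11->3, 13->4.5, 13->4.5, 18->6, 19->7, 22->8, 25->9, 26->10, 28->11, 30->12
Step 2: Rank sum for X: R1 = 1 + 3 + 4.5 + 8 + 9 + 12 = 37.5.
Step 3: U_X = R1 - n1(n1+1)/2 = 37.5 - 6*7/2 = 37.5 - 21 = 16.5.
       U_Y = n1*n2 - U_X = 36 - 16.5 = 19.5.
Step 4: Ties are present, so use the tie-corrected normal approximation (with continuity correction) for the p-value.
Step 5: p-value = 0.872559; compare to alpha = 0.1. fail to reject H0.

U_X = 16.5, p = 0.872559, fail to reject H0 at alpha = 0.1.


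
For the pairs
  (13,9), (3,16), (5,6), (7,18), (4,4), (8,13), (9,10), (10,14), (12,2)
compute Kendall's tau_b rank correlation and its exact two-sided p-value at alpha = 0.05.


Step 1: Enumerate the 36 unordered pairs (i,j) with i<j and classify each by sign(x_j-x_i) * sign(y_j-y_i).
  (1,2):dx=-10,dy=+7->D; (1,3):dx=-8,dy=-3->C; (1,4):dx=-6,dy=+9->D; (1,5):dx=-9,dy=-5->C
  (1,6):dx=-5,dy=+4->D; (1,7):dx=-4,dy=+1->D; (1,8):dx=-3,dy=+5->D; (1,9):dx=-1,dy=-7->C
  (2,3):dx=+2,dy=-10->D; (2,4):dx=+4,dy=+2->C; (2,5):dx=+1,dy=-12->D; (2,6):dx=+5,dy=-3->D
  (2,7):dx=+6,dy=-6->D; (2,8):dx=+7,dy=-2->D; (2,9):dx=+9,dy=-14->D; (3,4):dx=+2,dy=+12->C
  (3,5):dx=-1,dy=-2->C; (3,6):dx=+3,dy=+7->C; (3,7):dx=+4,dy=+4->C; (3,8):dx=+5,dy=+8->C
  (3,9):dx=+7,dy=-4->D; (4,5):dx=-3,dy=-14->C; (4,6):dx=+1,dy=-5->D; (4,7):dx=+2,dy=-8->D
  (4,8):dx=+3,dy=-4->D; (4,9):dx=+5,dy=-16->D; (5,6):dx=+4,dy=+9->C; (5,7):dx=+5,dy=+6->C
  (5,8):dx=+6,dy=+10->C; (5,9):dx=+8,dy=-2->D; (6,7):dx=+1,dy=-3->D; (6,8):dx=+2,dy=+1->C
  (6,9):dx=+4,dy=-11->D; (7,8):dx=+1,dy=+4->C; (7,9):dx=+3,dy=-8->D; (8,9):dx=+2,dy=-12->D
Step 2: C = 15, D = 21, total pairs = 36.
Step 3: tau = (C - D)/(n(n-1)/2) = (15 - 21)/36 = -0.166667.
Step 4: Exact two-sided p-value (enumerate n! = 362880 permutations of y under H0): p = 0.612202.
Step 5: alpha = 0.05. fail to reject H0.

tau_b = -0.1667 (C=15, D=21), p = 0.612202, fail to reject H0.


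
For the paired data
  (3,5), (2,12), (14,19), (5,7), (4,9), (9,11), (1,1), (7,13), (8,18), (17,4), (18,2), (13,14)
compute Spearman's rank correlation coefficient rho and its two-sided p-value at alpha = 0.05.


Step 1: Rank x and y separately (midranks; no ties here).
rank(x): 3->3, 2->2, 14->10, 5->5, 4->4, 9->8, 1->1, 7->6, 8->7, 17->11, 18->12, 13->9
rank(y): 5->4, 12->8, 19->12, 7->5, 9->6, 11->7, 1->1, 13->9, 18->11, 4->3, 2->2, 14->10
Step 2: d_i = R_x(i) - R_y(i); compute d_i^2.
  (3-4)^2=1, (2-8)^2=36, (10-12)^2=4, (5-5)^2=0, (4-6)^2=4, (8-7)^2=1, (1-1)^2=0, (6-9)^2=9, (7-11)^2=16, (11-3)^2=64, (12-2)^2=100, (9-10)^2=1
sum(d^2) = 236.
Step 3: rho = 1 - 6*236 / (12*(12^2 - 1)) = 1 - 1416/1716 = 0.174825.
Step 4: Under H0, t = rho * sqrt((n-2)/(1-rho^2)) = 0.5615 ~ t(10).
Step 5: Two-sided p-value from the t-distribution with 10 df = 0.586824.
Step 6: alpha = 0.05. fail to reject H0.

rho = 0.1748, p = 0.586824, fail to reject H0 at alpha = 0.05.


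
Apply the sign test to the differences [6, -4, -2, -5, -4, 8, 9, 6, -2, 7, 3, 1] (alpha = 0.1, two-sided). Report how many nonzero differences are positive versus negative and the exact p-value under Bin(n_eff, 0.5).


Step 1: Discard zero differences. Original n = 12; n_eff = number of nonzero differences = 12.
Nonzero differences (with sign): +6, -4, -2, -5, -4, +8, +9, +6, -2, +7, +3, +1
Step 2: Count signs: positive = 7, negative = 5.
Step 3: Under H0: P(positive) = 0.5, so the number of positives S ~ Bin(12, 0.5).
Step 4: Two-sided exact p-value = sum of Bin(12,0.5) probabilities at or below the observed probability = 0.774414.
Step 5: alpha = 0.1. fail to reject H0.

n_eff = 12, pos = 7, neg = 5, p = 0.774414, fail to reject H0.


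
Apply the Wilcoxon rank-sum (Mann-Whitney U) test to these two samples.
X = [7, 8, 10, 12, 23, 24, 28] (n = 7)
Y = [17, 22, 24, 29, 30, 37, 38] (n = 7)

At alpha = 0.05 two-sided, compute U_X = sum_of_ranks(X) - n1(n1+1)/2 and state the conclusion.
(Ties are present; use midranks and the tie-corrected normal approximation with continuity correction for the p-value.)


Step 1: Combine and sort all 14 observations; assign midranks.
sorted (value, group): (7,X), (8,X), (10,X), (12,X), (17,Y), (22,Y), (23,X), (24,X), (24,Y), (28,X), (29,Y), (30,Y), (37,Y), (38,Y)
ranks: 7->1, 8->2, 10->3, 12->4, 17->5, 22->6, 23->7, 24->8.5, 24->8.5, 28->10, 29->11, 30->12, 37->13, 38->14
Step 2: Rank sum for X: R1 = 1 + 2 + 3 + 4 + 7 + 8.5 + 10 = 35.5.
Step 3: U_X = R1 - n1(n1+1)/2 = 35.5 - 7*8/2 = 35.5 - 28 = 7.5.
       U_Y = n1*n2 - U_X = 49 - 7.5 = 41.5.
Step 4: Ties are present, so use the tie-corrected normal approximation (with continuity correction) for the p-value.
Step 5: p-value = 0.034806; compare to alpha = 0.05. reject H0.

U_X = 7.5, p = 0.034806, reject H0 at alpha = 0.05.


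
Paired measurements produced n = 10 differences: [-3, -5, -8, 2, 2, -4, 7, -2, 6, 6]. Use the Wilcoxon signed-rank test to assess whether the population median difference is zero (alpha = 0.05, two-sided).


Step 1: Drop any zero differences (none here) and take |d_i|.
|d| = [3, 5, 8, 2, 2, 4, 7, 2, 6, 6]
Step 2: Midrank |d_i| (ties get averaged ranks).
ranks: |3|->4, |5|->6, |8|->10, |2|->2, |2|->2, |4|->5, |7|->9, |2|->2, |6|->7.5, |6|->7.5
Step 3: Attach original signs; sum ranks with positive sign and with negative sign.
W+ = 2 + 2 + 9 + 7.5 + 7.5 = 28
W- = 4 + 6 + 10 + 5 + 2 = 27
(Check: W+ + W- = 55 should equal n(n+1)/2 = 55.)
Step 4: Test statistic W = min(W+, W-) = 27.
Step 5: Ties in |d|, so use the tie-corrected normal approximation.
        E[W] = n(n+1)/4 = 10*11/4 = 27.5.
        Tie groups: |d|=2 (t=3), |d|=6 (t=2); sum(t^3 - t) = 30.
        Var[W] = n(n+1)(2n+1)/24 - sum(t^3-t)/48 = 2310/24 - 30/48 = 95.625.
        z = (W - E[W]) / sqrt(Var[W]) = (27 - 27.5) / 9.7788 = -0.0511.
        Two-sided p = 2*Phi(z) = 0.959221.
Step 6: alpha = 0.05. fail to reject H0.

W+ = 28, W- = 27, W = min = 27, p = 0.959221, fail to reject H0.


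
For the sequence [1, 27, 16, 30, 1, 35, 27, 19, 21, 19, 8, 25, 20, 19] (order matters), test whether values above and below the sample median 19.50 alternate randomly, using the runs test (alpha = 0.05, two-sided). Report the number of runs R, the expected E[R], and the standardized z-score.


Step 1: Compute median = 19.50; label A = above, B = below.
Labels in order: BABABAABABBAAB  (n_A = 7, n_B = 7)
Step 2: Count runs R = 11.
Step 3: Under H0 (random ordering), E[R] = 2*n_A*n_B/(n_A+n_B) + 1 = 2*7*7/14 + 1 = 8.0000.
        Var[R] = 2*n_A*n_B*(2*n_A*n_B - n_A - n_B) / ((n_A+n_B)^2 * (n_A+n_B-1)) = 8232/2548 = 3.2308.
        SD[R] = 1.7974.
Step 4: Continuity-corrected z = (R - 0.5 - E[R]) / SD[R] = (11 - 0.5 - 8.0000) / 1.7974 = 1.3909.
Step 5: Two-sided p-value via normal approximation = 2*(1 - Phi(|z|)) = 0.164264.
Step 6: alpha = 0.05. fail to reject H0.

R = 11, z = 1.3909, p = 0.164264, fail to reject H0.


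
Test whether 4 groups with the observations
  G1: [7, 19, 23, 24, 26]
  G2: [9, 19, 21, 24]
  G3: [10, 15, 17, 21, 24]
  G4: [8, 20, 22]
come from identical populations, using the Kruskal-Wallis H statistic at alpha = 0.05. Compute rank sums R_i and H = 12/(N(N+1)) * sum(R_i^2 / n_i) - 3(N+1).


Step 1: Combine all N = 17 observations and assign midranks.
sorted (value, group, rank): (7,G1,1), (8,G4,2), (9,G2,3), (10,G3,4), (15,G3,5), (17,G3,6), (19,G1,7.5), (19,G2,7.5), (20,G4,9), (21,G2,10.5), (21,G3,10.5), (22,G4,12), (23,G1,13), (24,G1,15), (24,G2,15), (24,G3,15), (26,G1,17)
Step 2: Sum ranks within each group.
R_1 = 53.5 (n_1 = 5)
R_2 = 36 (n_2 = 4)
R_3 = 40.5 (n_3 = 5)
R_4 = 23 (n_4 = 3)
Step 3: H = 12/(N(N+1)) * sum(R_i^2/n_i) - 3(N+1)
     = 12/(17*18) * (53.5^2/5 + 36^2/4 + 40.5^2/5 + 23^2/3) - 3*18
     = 0.039216 * 1400.83 - 54
     = 0.934641.
Step 4: Ties present; correction factor C = 1 - 36/(17^3 - 17) = 0.992647. Corrected H = 0.934641 / 0.992647 = 0.941564.
Step 5: Under H0, H ~ chi^2(3); p-value = 0.815388.
Step 6: alpha = 0.05. fail to reject H0.

H = 0.9416, df = 3, p = 0.815388, fail to reject H0.


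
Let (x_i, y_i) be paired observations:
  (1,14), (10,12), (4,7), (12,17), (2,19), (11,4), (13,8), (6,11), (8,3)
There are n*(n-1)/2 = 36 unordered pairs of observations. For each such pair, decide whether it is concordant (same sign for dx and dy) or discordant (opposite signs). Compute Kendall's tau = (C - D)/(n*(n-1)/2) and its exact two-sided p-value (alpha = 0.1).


Step 1: Enumerate the 36 unordered pairs (i,j) with i<j and classify each by sign(x_j-x_i) * sign(y_j-y_i).
  (1,2):dx=+9,dy=-2->D; (1,3):dx=+3,dy=-7->D; (1,4):dx=+11,dy=+3->C; (1,5):dx=+1,dy=+5->C
  (1,6):dx=+10,dy=-10->D; (1,7):dx=+12,dy=-6->D; (1,8):dx=+5,dy=-3->D; (1,9):dx=+7,dy=-11->D
  (2,3):dx=-6,dy=-5->C; (2,4):dx=+2,dy=+5->C; (2,5):dx=-8,dy=+7->D; (2,6):dx=+1,dy=-8->D
  (2,7):dx=+3,dy=-4->D; (2,8):dx=-4,dy=-1->C; (2,9):dx=-2,dy=-9->C; (3,4):dx=+8,dy=+10->C
  (3,5):dx=-2,dy=+12->D; (3,6):dx=+7,dy=-3->D; (3,7):dx=+9,dy=+1->C; (3,8):dx=+2,dy=+4->C
  (3,9):dx=+4,dy=-4->D; (4,5):dx=-10,dy=+2->D; (4,6):dx=-1,dy=-13->C; (4,7):dx=+1,dy=-9->D
  (4,8):dx=-6,dy=-6->C; (4,9):dx=-4,dy=-14->C; (5,6):dx=+9,dy=-15->D; (5,7):dx=+11,dy=-11->D
  (5,8):dx=+4,dy=-8->D; (5,9):dx=+6,dy=-16->D; (6,7):dx=+2,dy=+4->C; (6,8):dx=-5,dy=+7->D
  (6,9):dx=-3,dy=-1->C; (7,8):dx=-7,dy=+3->D; (7,9):dx=-5,dy=-5->C; (8,9):dx=+2,dy=-8->D
Step 2: C = 15, D = 21, total pairs = 36.
Step 3: tau = (C - D)/(n(n-1)/2) = (15 - 21)/36 = -0.166667.
Step 4: Exact two-sided p-value (enumerate n! = 362880 permutations of y under H0): p = 0.612202.
Step 5: alpha = 0.1. fail to reject H0.

tau_b = -0.1667 (C=15, D=21), p = 0.612202, fail to reject H0.


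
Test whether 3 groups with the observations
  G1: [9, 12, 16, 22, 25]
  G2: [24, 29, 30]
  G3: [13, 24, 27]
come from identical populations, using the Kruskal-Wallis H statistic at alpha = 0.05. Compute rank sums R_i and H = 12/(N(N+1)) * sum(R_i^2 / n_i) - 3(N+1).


Step 1: Combine all N = 11 observations and assign midranks.
sorted (value, group, rank): (9,G1,1), (12,G1,2), (13,G3,3), (16,G1,4), (22,G1,5), (24,G2,6.5), (24,G3,6.5), (25,G1,8), (27,G3,9), (29,G2,10), (30,G2,11)
Step 2: Sum ranks within each group.
R_1 = 20 (n_1 = 5)
R_2 = 27.5 (n_2 = 3)
R_3 = 18.5 (n_3 = 3)
Step 3: H = 12/(N(N+1)) * sum(R_i^2/n_i) - 3(N+1)
     = 12/(11*12) * (20^2/5 + 27.5^2/3 + 18.5^2/3) - 3*12
     = 0.090909 * 446.167 - 36
     = 4.560606.
Step 4: Ties present; correction factor C = 1 - 6/(11^3 - 11) = 0.995455. Corrected H = 4.560606 / 0.995455 = 4.581431.
Step 5: Under H0, H ~ chi^2(2); p-value = 0.101194.
Step 6: alpha = 0.05. fail to reject H0.

H = 4.5814, df = 2, p = 0.101194, fail to reject H0.


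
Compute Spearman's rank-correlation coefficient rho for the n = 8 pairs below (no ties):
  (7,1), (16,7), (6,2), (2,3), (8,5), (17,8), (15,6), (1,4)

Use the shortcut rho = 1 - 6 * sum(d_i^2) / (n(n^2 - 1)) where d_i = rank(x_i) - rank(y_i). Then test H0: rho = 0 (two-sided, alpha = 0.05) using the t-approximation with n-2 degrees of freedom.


Step 1: Rank x and y separately (midranks; no ties here).
rank(x): 7->4, 16->7, 6->3, 2->2, 8->5, 17->8, 15->6, 1->1
rank(y): 1->1, 7->7, 2->2, 3->3, 5->5, 8->8, 6->6, 4->4
Step 2: d_i = R_x(i) - R_y(i); compute d_i^2.
  (4-1)^2=9, (7-7)^2=0, (3-2)^2=1, (2-3)^2=1, (5-5)^2=0, (8-8)^2=0, (6-6)^2=0, (1-4)^2=9
sum(d^2) = 20.
Step 3: rho = 1 - 6*20 / (8*(8^2 - 1)) = 1 - 120/504 = 0.761905.
Step 4: Under H0, t = rho * sqrt((n-2)/(1-rho^2)) = 2.8814 ~ t(6).
Step 5: Two-sided p-value from the t-distribution with 6 df = 0.028005.
Step 6: alpha = 0.05. reject H0.

rho = 0.7619, p = 0.028005, reject H0 at alpha = 0.05.


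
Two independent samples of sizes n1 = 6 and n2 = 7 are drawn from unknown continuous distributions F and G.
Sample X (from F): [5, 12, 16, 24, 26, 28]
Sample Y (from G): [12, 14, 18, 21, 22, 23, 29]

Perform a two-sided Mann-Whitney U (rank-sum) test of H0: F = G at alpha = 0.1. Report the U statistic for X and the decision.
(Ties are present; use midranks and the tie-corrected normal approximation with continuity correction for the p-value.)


Step 1: Combine and sort all 13 observations; assign midranks.
sorted (value, group): (5,X), (12,X), (12,Y), (14,Y), (16,X), (18,Y), (21,Y), (22,Y), (23,Y), (24,X), (26,X), (28,X), (29,Y)
ranks: 5->1, 12->2.5, 12->2.5, 14->4, 16->5, 18->6, 21->7, 22->8, 23->9, 24->10, 26->11, 28->12, 29->13
Step 2: Rank sum for X: R1 = 1 + 2.5 + 5 + 10 + 11 + 12 = 41.5.
Step 3: U_X = R1 - n1(n1+1)/2 = 41.5 - 6*7/2 = 41.5 - 21 = 20.5.
       U_Y = n1*n2 - U_X = 42 - 20.5 = 21.5.
Step 4: Ties are present, so use the tie-corrected normal approximation (with continuity correction) for the p-value.
Step 5: p-value = 1.000000; compare to alpha = 0.1. fail to reject H0.

U_X = 20.5, p = 1.000000, fail to reject H0 at alpha = 0.1.


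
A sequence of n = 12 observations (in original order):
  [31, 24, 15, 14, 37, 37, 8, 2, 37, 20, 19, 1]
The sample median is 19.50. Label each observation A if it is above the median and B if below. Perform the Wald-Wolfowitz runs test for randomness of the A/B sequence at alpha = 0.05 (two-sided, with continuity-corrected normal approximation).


Step 1: Compute median = 19.50; label A = above, B = below.
Labels in order: AABBAABBAABB  (n_A = 6, n_B = 6)
Step 2: Count runs R = 6.
Step 3: Under H0 (random ordering), E[R] = 2*n_A*n_B/(n_A+n_B) + 1 = 2*6*6/12 + 1 = 7.0000.
        Var[R] = 2*n_A*n_B*(2*n_A*n_B - n_A - n_B) / ((n_A+n_B)^2 * (n_A+n_B-1)) = 4320/1584 = 2.7273.
        SD[R] = 1.6514.
Step 4: Continuity-corrected z = (R + 0.5 - E[R]) / SD[R] = (6 + 0.5 - 7.0000) / 1.6514 = -0.3028.
Step 5: Two-sided p-value via normal approximation = 2*(1 - Phi(|z|)) = 0.762069.
Step 6: alpha = 0.05. fail to reject H0.

R = 6, z = -0.3028, p = 0.762069, fail to reject H0.


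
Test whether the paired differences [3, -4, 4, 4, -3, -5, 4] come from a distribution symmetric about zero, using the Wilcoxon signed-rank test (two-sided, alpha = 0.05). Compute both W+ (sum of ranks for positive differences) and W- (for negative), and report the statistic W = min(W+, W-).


Step 1: Drop any zero differences (none here) and take |d_i|.
|d| = [3, 4, 4, 4, 3, 5, 4]
Step 2: Midrank |d_i| (ties get averaged ranks).
ranks: |3|->1.5, |4|->4.5, |4|->4.5, |4|->4.5, |3|->1.5, |5|->7, |4|->4.5
Step 3: Attach original signs; sum ranks with positive sign and with negative sign.
W+ = 1.5 + 4.5 + 4.5 + 4.5 = 15
W- = 4.5 + 1.5 + 7 = 13
(Check: W+ + W- = 28 should equal n(n+1)/2 = 28.)
Step 4: Test statistic W = min(W+, W-) = 13.
Step 5: Ties in |d|, so use the tie-corrected normal approximation.
        E[W] = n(n+1)/4 = 7*8/4 = 14.
        Tie groups: |d|=3 (t=2), |d|=4 (t=4); sum(t^3 - t) = 66.
        Var[W] = n(n+1)(2n+1)/24 - sum(t^3-t)/48 = 840/24 - 66/48 = 33.625.
        z = (W - E[W]) / sqrt(Var[W]) = (13 - 14) / 5.7987 = -0.1725.
        Two-sided p = 2*Phi(z) = 0.863082.
Step 6: alpha = 0.05. fail to reject H0.

W+ = 15, W- = 13, W = min = 13, p = 0.863082, fail to reject H0.


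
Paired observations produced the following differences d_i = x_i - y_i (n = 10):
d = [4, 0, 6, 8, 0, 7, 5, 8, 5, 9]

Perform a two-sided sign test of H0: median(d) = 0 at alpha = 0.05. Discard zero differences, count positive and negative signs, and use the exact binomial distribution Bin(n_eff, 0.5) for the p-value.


Step 1: Discard zero differences. Original n = 10; n_eff = number of nonzero differences = 8.
Nonzero differences (with sign): +4, +6, +8, +7, +5, +8, +5, +9
Step 2: Count signs: positive = 8, negative = 0.
Step 3: Under H0: P(positive) = 0.5, so the number of positives S ~ Bin(8, 0.5).
Step 4: Two-sided exact p-value = sum of Bin(8,0.5) probabilities at or below the observed probability = 0.007812.
Step 5: alpha = 0.05. reject H0.

n_eff = 8, pos = 8, neg = 0, p = 0.007812, reject H0.


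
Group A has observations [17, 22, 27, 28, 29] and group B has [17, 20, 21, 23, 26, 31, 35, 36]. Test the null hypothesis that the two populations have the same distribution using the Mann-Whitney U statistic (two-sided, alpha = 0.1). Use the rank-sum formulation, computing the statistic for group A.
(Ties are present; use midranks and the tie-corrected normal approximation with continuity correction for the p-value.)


Step 1: Combine and sort all 13 observations; assign midranks.
sorted (value, group): (17,X), (17,Y), (20,Y), (21,Y), (22,X), (23,Y), (26,Y), (27,X), (28,X), (29,X), (31,Y), (35,Y), (36,Y)
ranks: 17->1.5, 17->1.5, 20->3, 21->4, 22->5, 23->6, 26->7, 27->8, 28->9, 29->10, 31->11, 35->12, 36->13
Step 2: Rank sum for X: R1 = 1.5 + 5 + 8 + 9 + 10 = 33.5.
Step 3: U_X = R1 - n1(n1+1)/2 = 33.5 - 5*6/2 = 33.5 - 15 = 18.5.
       U_Y = n1*n2 - U_X = 40 - 18.5 = 21.5.
Step 4: Ties are present, so use the tie-corrected normal approximation (with continuity correction) for the p-value.
Step 5: p-value = 0.883458; compare to alpha = 0.1. fail to reject H0.

U_X = 18.5, p = 0.883458, fail to reject H0 at alpha = 0.1.


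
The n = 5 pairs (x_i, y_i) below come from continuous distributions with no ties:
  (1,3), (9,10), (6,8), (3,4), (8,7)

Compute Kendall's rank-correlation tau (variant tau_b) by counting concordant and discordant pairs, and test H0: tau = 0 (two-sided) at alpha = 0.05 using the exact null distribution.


Step 1: Enumerate the 10 unordered pairs (i,j) with i<j and classify each by sign(x_j-x_i) * sign(y_j-y_i).
  (1,2):dx=+8,dy=+7->C; (1,3):dx=+5,dy=+5->C; (1,4):dx=+2,dy=+1->C; (1,5):dx=+7,dy=+4->C
  (2,3):dx=-3,dy=-2->C; (2,4):dx=-6,dy=-6->C; (2,5):dx=-1,dy=-3->C; (3,4):dx=-3,dy=-4->C
  (3,5):dx=+2,dy=-1->D; (4,5):dx=+5,dy=+3->C
Step 2: C = 9, D = 1, total pairs = 10.
Step 3: tau = (C - D)/(n(n-1)/2) = (9 - 1)/10 = 0.800000.
Step 4: Exact two-sided p-value (enumerate n! = 120 permutations of y under H0): p = 0.083333.
Step 5: alpha = 0.05. fail to reject H0.

tau_b = 0.8000 (C=9, D=1), p = 0.083333, fail to reject H0.


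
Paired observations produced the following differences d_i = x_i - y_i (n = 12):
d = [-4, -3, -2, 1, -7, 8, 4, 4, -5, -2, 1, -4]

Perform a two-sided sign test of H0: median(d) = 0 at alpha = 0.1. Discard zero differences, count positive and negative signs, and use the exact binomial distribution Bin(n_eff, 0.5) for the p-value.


Step 1: Discard zero differences. Original n = 12; n_eff = number of nonzero differences = 12.
Nonzero differences (with sign): -4, -3, -2, +1, -7, +8, +4, +4, -5, -2, +1, -4
Step 2: Count signs: positive = 5, negative = 7.
Step 3: Under H0: P(positive) = 0.5, so the number of positives S ~ Bin(12, 0.5).
Step 4: Two-sided exact p-value = sum of Bin(12,0.5) probabilities at or below the observed probability = 0.774414.
Step 5: alpha = 0.1. fail to reject H0.

n_eff = 12, pos = 5, neg = 7, p = 0.774414, fail to reject H0.


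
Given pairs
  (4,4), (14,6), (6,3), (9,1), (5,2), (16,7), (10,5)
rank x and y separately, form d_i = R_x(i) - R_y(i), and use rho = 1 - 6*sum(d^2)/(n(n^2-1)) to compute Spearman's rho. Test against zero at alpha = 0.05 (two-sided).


Step 1: Rank x and y separately (midranks; no ties here).
rank(x): 4->1, 14->6, 6->3, 9->4, 5->2, 16->7, 10->5
rank(y): 4->4, 6->6, 3->3, 1->1, 2->2, 7->7, 5->5
Step 2: d_i = R_x(i) - R_y(i); compute d_i^2.
  (1-4)^2=9, (6-6)^2=0, (3-3)^2=0, (4-1)^2=9, (2-2)^2=0, (7-7)^2=0, (5-5)^2=0
sum(d^2) = 18.
Step 3: rho = 1 - 6*18 / (7*(7^2 - 1)) = 1 - 108/336 = 0.678571.
Step 4: Under H0, t = rho * sqrt((n-2)/(1-rho^2)) = 2.0657 ~ t(5).
Step 5: Two-sided p-value from the t-distribution with 5 df = 0.093750.
Step 6: alpha = 0.05. fail to reject H0.

rho = 0.6786, p = 0.093750, fail to reject H0 at alpha = 0.05.


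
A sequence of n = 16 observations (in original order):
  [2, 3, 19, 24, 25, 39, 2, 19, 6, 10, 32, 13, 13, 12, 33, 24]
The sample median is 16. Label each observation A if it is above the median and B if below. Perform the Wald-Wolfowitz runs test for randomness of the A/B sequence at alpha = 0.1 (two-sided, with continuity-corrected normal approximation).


Step 1: Compute median = 16; label A = above, B = below.
Labels in order: BBAAAABABBABBBAA  (n_A = 8, n_B = 8)
Step 2: Count runs R = 8.
Step 3: Under H0 (random ordering), E[R] = 2*n_A*n_B/(n_A+n_B) + 1 = 2*8*8/16 + 1 = 9.0000.
        Var[R] = 2*n_A*n_B*(2*n_A*n_B - n_A - n_B) / ((n_A+n_B)^2 * (n_A+n_B-1)) = 14336/3840 = 3.7333.
        SD[R] = 1.9322.
Step 4: Continuity-corrected z = (R + 0.5 - E[R]) / SD[R] = (8 + 0.5 - 9.0000) / 1.9322 = -0.2588.
Step 5: Two-sided p-value via normal approximation = 2*(1 - Phi(|z|)) = 0.795809.
Step 6: alpha = 0.1. fail to reject H0.

R = 8, z = -0.2588, p = 0.795809, fail to reject H0.


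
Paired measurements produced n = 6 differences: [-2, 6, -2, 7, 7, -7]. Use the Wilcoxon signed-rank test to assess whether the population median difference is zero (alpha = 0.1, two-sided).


Step 1: Drop any zero differences (none here) and take |d_i|.
|d| = [2, 6, 2, 7, 7, 7]
Step 2: Midrank |d_i| (ties get averaged ranks).
ranks: |2|->1.5, |6|->3, |2|->1.5, |7|->5, |7|->5, |7|->5
Step 3: Attach original signs; sum ranks with positive sign and with negative sign.
W+ = 3 + 5 + 5 = 13
W- = 1.5 + 1.5 + 5 = 8
(Check: W+ + W- = 21 should equal n(n+1)/2 = 21.)
Step 4: Test statistic W = min(W+, W-) = 8.
Step 5: Ties in |d|, so use the tie-corrected normal approximation.
        E[W] = n(n+1)/4 = 6*7/4 = 10.5.
        Tie groups: |d|=2 (t=2), |d|=7 (t=3); sum(t^3 - t) = 30.
        Var[W] = n(n+1)(2n+1)/24 - sum(t^3-t)/48 = 546/24 - 30/48 = 22.125.
        z = (W - E[W]) / sqrt(Var[W]) = (8 - 10.5) / 4.7037 = -0.5315.
        Two-sided p = 2*Phi(z) = 0.595076.
Step 6: alpha = 0.1. fail to reject H0.

W+ = 13, W- = 8, W = min = 8, p = 0.595076, fail to reject H0.


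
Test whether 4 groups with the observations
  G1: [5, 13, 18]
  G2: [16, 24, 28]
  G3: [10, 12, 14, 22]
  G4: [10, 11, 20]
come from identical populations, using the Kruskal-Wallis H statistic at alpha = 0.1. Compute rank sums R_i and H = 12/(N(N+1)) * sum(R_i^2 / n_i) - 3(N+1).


Step 1: Combine all N = 13 observations and assign midranks.
sorted (value, group, rank): (5,G1,1), (10,G3,2.5), (10,G4,2.5), (11,G4,4), (12,G3,5), (13,G1,6), (14,G3,7), (16,G2,8), (18,G1,9), (20,G4,10), (22,G3,11), (24,G2,12), (28,G2,13)
Step 2: Sum ranks within each group.
R_1 = 16 (n_1 = 3)
R_2 = 33 (n_2 = 3)
R_3 = 25.5 (n_3 = 4)
R_4 = 16.5 (n_4 = 3)
Step 3: H = 12/(N(N+1)) * sum(R_i^2/n_i) - 3(N+1)
     = 12/(13*14) * (16^2/3 + 33^2/3 + 25.5^2/4 + 16.5^2/3) - 3*14
     = 0.065934 * 701.646 - 42
     = 4.262363.
Step 4: Ties present; correction factor C = 1 - 6/(13^3 - 13) = 0.997253. Corrected H = 4.262363 / 0.997253 = 4.274105.
Step 5: Under H0, H ~ chi^2(3); p-value = 0.233347.
Step 6: alpha = 0.1. fail to reject H0.

H = 4.2741, df = 3, p = 0.233347, fail to reject H0.


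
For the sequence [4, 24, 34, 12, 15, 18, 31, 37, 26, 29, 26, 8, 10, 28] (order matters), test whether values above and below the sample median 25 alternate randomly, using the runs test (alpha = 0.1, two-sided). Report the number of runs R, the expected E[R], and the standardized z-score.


Step 1: Compute median = 25; label A = above, B = below.
Labels in order: BBABBBAAAAABBA  (n_A = 7, n_B = 7)
Step 2: Count runs R = 6.
Step 3: Under H0 (random ordering), E[R] = 2*n_A*n_B/(n_A+n_B) + 1 = 2*7*7/14 + 1 = 8.0000.
        Var[R] = 2*n_A*n_B*(2*n_A*n_B - n_A - n_B) / ((n_A+n_B)^2 * (n_A+n_B-1)) = 8232/2548 = 3.2308.
        SD[R] = 1.7974.
Step 4: Continuity-corrected z = (R + 0.5 - E[R]) / SD[R] = (6 + 0.5 - 8.0000) / 1.7974 = -0.8345.
Step 5: Two-sided p-value via normal approximation = 2*(1 - Phi(|z|)) = 0.403986.
Step 6: alpha = 0.1. fail to reject H0.

R = 6, z = -0.8345, p = 0.403986, fail to reject H0.
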